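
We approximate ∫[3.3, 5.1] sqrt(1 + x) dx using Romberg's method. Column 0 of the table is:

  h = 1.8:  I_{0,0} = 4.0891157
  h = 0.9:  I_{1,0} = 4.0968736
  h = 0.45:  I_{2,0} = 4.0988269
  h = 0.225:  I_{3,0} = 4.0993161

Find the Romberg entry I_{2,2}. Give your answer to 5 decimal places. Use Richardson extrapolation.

I_{1,1} = (4·4.0968736 − 4.0891157) / 3 = 4.0994596
I_{2,1} = (4·4.0988269 − 4.0968736) / 3 = 4.0994780
I_{2,2} = (16·4.0994780 − 4.0994596) / 15 = 4.0994792

4.09948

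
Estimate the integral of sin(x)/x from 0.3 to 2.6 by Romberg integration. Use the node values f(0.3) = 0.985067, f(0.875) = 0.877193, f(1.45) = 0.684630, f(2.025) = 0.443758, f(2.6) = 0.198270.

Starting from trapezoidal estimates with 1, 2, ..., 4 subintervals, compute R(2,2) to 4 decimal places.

R(0,0) (trapezoid, 1 panel, h=2.3000): 1.360838
R(1,0) (trapezoid, 2 panels, h=1.1500): 1.467743
R(2,0) (trapezoid, 4 panels, h=0.5750): 1.493418
R(1,1) = 1.467743 + (1.467743 − 1.360838)/3 = 1.503378
R(2,1) = 1.493418 + (1.493418 − 1.467743)/3 = 1.501976
R(2,2) = 1.501976 + (1.501976 − 1.503378)/15 = 1.501883

1.5019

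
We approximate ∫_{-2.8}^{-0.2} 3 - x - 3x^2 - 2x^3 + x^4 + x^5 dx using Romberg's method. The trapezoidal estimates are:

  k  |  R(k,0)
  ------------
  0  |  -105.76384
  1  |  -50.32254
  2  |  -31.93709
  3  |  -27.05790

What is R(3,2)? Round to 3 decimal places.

R(2,1) = (4·(-31.93709) − (-50.32254)) / 3 = -25.80861
R(3,1) = -27.05790 + (-27.05790 − (-31.93709))/3 = -25.43150
R(3,2) = -25.43150 + (-25.43150 − (-25.80861))/15 = -25.40636

-25.406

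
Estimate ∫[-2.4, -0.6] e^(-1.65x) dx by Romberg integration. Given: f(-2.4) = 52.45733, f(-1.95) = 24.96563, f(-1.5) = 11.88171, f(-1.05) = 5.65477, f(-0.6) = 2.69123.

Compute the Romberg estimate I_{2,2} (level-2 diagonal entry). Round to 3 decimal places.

I_{0,0} (trapezoid, 1 panel, h=1.8000): 49.63370
I_{1,0} (trapezoid, 2 panels, h=0.9000): 35.51039
I_{2,0} (trapezoid, 4 panels, h=0.4500): 31.53438
I_{1,1} = 35.51039 + (35.51039 − 49.63370)/3 = 30.80262
I_{2,1} = 31.53438 + (31.53438 − 35.51039)/3 = 30.20904
I_{2,2} = 30.20904 + (30.20904 − 30.80262)/15 = 30.16947

30.169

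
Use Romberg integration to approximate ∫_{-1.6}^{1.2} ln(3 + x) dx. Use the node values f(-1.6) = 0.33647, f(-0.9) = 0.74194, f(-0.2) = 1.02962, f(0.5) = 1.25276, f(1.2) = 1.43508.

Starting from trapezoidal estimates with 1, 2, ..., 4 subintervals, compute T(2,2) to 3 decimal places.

2.756

T(0,0) (trapezoid, 1 panel, h=2.8000): 2.48017
T(1,0) (trapezoid, 2 panels, h=1.4000): 2.68155
T(2,0) (trapezoid, 4 panels, h=0.7000): 2.73707
T(1,1) = 2.68155 + (2.68155 − 2.48017)/3 = 2.74868
T(2,1) = 2.73707 + (2.73707 − 2.68155)/3 = 2.75558
T(2,2) = 2.75558 + (2.75558 − 2.74868)/15 = 2.75604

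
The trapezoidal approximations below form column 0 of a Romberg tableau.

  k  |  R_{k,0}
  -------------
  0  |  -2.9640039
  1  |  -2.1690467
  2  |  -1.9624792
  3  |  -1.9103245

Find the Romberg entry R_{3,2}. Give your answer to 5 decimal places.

R_{2,1} = -1.9624792 + (-1.9624792 − (-2.1690467))/3 = -1.8936234
R_{3,1} = -1.9103245 + (-1.9103245 − (-1.9624792))/3 = -1.8929396
R_{3,2} = -1.8929396 + (-1.8929396 − (-1.8936234))/15 = -1.8928940
(Column j=1 coincides with Simpson's rule on the same nodes.)

-1.89289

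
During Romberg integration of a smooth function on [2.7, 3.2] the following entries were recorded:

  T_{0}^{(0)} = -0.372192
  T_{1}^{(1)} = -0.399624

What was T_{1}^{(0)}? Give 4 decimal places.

-0.3928

From T_{1}^{(1)} = (4·T_{1}^{(0)} − T_{0}^{(0)})/3, solve for T_{1}^{(0)}:
4·T_{1}^{(0)} = 3·(-0.399624) + (-0.372192) = -1.571064
T_{1}^{(0)} = -0.392766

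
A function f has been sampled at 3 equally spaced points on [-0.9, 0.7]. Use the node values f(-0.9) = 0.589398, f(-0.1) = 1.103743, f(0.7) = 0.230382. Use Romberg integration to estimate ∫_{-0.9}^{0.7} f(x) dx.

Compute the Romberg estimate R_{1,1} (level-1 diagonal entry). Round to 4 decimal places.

R_{0,0} (trapezoid, 1 panel, h=1.6000): 0.655824
R_{1,0} (trapezoid, 2 panels, h=0.8000): 1.210906
R_{1,1} = 1.210906 + (1.210906 − 0.655824)/3 = 1.395933

1.3959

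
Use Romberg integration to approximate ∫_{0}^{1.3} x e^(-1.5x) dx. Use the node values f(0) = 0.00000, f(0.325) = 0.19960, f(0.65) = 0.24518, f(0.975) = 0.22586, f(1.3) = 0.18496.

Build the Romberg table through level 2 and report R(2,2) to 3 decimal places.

0.258

R(0,0) (trapezoid, 1 panel, h=1.3000): 0.12022
R(1,0) (trapezoid, 2 panels, h=0.6500): 0.21948
R(2,0) (trapezoid, 4 panels, h=0.3250): 0.24801
R(1,1) = 0.21948 + (0.21948 − 0.12022)/3 = 0.25257
R(2,1) = 0.24801 + (0.24801 − 0.21948)/3 = 0.25752
R(2,2) = 0.25752 + (0.25752 − 0.25257)/15 = 0.25785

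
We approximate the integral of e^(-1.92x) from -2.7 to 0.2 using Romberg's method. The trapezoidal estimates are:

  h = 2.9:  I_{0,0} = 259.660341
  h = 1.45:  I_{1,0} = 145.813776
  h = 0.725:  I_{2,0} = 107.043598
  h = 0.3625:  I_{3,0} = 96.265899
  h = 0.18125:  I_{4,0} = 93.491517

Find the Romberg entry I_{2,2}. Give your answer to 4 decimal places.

I_{1,1} = 145.813776 + (145.813776 − 259.660341)/3 = 107.864921
I_{2,1} = 107.043598 + (107.043598 − 145.813776)/3 = 94.120205
I_{2,2} = (16·94.120205 − 107.864921) / 15 = 93.203891
(Column j=1 coincides with Simpson's rule on the same nodes.)

93.2039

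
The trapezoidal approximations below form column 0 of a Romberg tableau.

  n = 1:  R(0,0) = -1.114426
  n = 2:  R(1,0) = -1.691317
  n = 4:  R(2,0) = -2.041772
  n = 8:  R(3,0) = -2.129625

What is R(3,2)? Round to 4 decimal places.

-2.1589

Richardson extrapolation on the trapezoidal column (denominator 4−1=3):
R(2,1) = (4·(-2.041772) − (-1.691317)) / 3 = -2.158590
R(3,1) = (4·(-2.129625) − (-2.041772)) / 3 = -2.158909
R(3,2) = (16·(-2.158909) − (-2.158590)) / 15 = -2.158930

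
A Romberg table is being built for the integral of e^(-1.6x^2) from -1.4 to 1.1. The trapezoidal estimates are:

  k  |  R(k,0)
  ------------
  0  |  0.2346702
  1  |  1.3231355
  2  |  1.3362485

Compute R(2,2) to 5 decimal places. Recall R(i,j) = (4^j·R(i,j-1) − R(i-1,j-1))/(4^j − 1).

Richardson extrapolation on the trapezoidal column (denominator 4−1=3):
R(1,1) = (4·1.3231355 − 0.2346702) / 3 = 1.6859573
R(2,1) = (4·1.3362485 − 1.3231355) / 3 = 1.3406195
R(2,2) = 1.3406195 + (1.3406195 − 1.6859573)/15 = 1.3175970

1.31760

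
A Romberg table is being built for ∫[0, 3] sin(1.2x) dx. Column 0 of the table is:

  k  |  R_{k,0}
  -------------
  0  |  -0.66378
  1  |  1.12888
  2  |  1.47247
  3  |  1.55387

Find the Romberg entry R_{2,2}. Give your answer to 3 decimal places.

1.578

Richardson extrapolation on the trapezoidal column (denominator 4−1=3):
R_{1,1} = 1.12888 + (1.12888 − (-0.66378))/3 = 1.72643
R_{2,1} = 1.47247 + (1.47247 − 1.12888)/3 = 1.58700
R_{2,2} = (16·1.58700 − 1.72643) / 15 = 1.57770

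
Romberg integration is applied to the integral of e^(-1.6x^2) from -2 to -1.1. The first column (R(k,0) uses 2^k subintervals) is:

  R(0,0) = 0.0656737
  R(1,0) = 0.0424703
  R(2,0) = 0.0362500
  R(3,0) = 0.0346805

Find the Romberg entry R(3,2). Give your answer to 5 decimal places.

Richardson extrapolation on the trapezoidal column (denominator 4−1=3):
R(2,1) = 0.0362500 + (0.0362500 − 0.0424703)/3 = 0.0341766
R(3,1) = 0.0346805 + (0.0346805 − 0.0362500)/3 = 0.0341573
R(3,2) = (16·0.0341573 − 0.0341766) / 15 = 0.0341560

0.03416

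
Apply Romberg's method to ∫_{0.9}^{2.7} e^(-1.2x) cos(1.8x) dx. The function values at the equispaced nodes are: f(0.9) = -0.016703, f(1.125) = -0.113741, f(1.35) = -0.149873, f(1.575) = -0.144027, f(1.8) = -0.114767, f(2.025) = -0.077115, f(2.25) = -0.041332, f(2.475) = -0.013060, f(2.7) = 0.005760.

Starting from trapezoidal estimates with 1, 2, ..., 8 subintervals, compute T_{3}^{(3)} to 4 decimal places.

-0.1511

T_{0}^{(0)} (trapezoid, 1 panel, h=1.8000): -0.009849
T_{1}^{(0)} (trapezoid, 2 panels, h=0.9000): -0.108215
T_{2}^{(0)} (trapezoid, 4 panels, h=0.4500): -0.140150
T_{3}^{(0)} (trapezoid, 8 panels, h=0.2250): -0.148362
T_{1}^{(1)} = -0.108215 + (-0.108215 − (-0.009849))/3 = -0.141004
T_{2}^{(1)} = -0.140150 + (-0.140150 − (-0.108215))/3 = -0.150795
T_{3}^{(1)} = -0.148362 + (-0.148362 − (-0.140150))/3 = -0.151099
T_{2}^{(2)} = -0.150795 + (-0.150795 − (-0.141004))/15 = -0.151448
T_{3}^{(2)} = -0.151099 + (-0.151099 − (-0.150795))/15 = -0.151119
T_{3}^{(3)} = -0.151119 + (-0.151119 − (-0.151448))/63 = -0.151114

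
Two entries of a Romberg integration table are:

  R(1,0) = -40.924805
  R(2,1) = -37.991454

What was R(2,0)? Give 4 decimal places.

-38.7248

From R(2,1) = (4·R(2,0) − R(1,0))/3, solve for R(2,0):
4·R(2,0) = 3·(-37.991454) + (-40.924805) = -154.899167
R(2,0) = -38.724792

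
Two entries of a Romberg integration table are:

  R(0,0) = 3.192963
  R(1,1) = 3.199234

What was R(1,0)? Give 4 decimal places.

3.1977

From R(1,1) = (4·R(1,0) − R(0,0))/3, solve for R(1,0):
4·R(1,0) = 3·3.199234 + 3.192963 = 12.790665
R(1,0) = 3.197666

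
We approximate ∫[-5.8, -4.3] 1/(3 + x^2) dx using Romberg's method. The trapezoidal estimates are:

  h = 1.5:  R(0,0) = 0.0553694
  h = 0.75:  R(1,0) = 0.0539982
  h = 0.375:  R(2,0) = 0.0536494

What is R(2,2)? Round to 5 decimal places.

0.05353

R(1,1) = (4·0.0539982 − 0.0553694) / 3 = 0.0535411
R(2,1) = (4·0.0536494 − 0.0539982) / 3 = 0.0535331
R(2,2) = 0.0535331 + (0.0535331 − 0.0535411)/15 = 0.0535326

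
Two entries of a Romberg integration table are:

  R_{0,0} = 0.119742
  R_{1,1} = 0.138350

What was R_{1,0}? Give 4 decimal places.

From R_{1,1} = (4·R_{1,0} − R_{0,0})/3, solve for R_{1,0}:
4·R_{1,0} = 3·0.138350 + 0.119742 = 0.534792
R_{1,0} = 0.133698

0.1337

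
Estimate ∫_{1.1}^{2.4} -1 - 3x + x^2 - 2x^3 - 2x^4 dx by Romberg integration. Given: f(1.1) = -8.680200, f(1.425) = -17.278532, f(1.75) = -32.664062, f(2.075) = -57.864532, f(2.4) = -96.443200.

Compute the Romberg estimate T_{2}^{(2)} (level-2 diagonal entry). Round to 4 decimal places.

-51.0237

T_{0}^{(0)} (trapezoid, 1 panel, h=1.3000): -68.330210
T_{1}^{(0)} (trapezoid, 2 panels, h=0.6500): -55.396745
T_{2}^{(0)} (trapezoid, 4 panels, h=0.3250): -52.119868
T_{1}^{(1)} = -55.396745 + (-55.396745 − (-68.330210))/3 = -51.085590
T_{2}^{(1)} = -52.119868 + (-52.119868 − (-55.396745))/3 = -51.027576
T_{2}^{(2)} = -51.027576 + (-51.027576 − (-51.085590))/15 = -51.023708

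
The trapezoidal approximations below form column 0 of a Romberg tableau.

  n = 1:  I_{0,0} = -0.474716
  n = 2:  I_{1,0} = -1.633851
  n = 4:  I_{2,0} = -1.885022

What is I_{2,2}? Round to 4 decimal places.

-1.9653

I_{1,1} = -1.633851 + (-1.633851 − (-0.474716))/3 = -2.020229
I_{2,1} = -1.885022 + (-1.885022 − (-1.633851))/3 = -1.968746
I_{2,2} = (16·(-1.968746) − (-2.020229)) / 15 = -1.965314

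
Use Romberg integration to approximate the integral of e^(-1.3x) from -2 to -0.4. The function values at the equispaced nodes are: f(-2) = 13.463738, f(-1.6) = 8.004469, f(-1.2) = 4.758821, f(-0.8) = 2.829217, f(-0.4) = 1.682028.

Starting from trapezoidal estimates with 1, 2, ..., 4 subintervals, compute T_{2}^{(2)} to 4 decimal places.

T_{0}^{(0)} (trapezoid, 1 panel, h=1.6000): 12.116613
T_{1}^{(0)} (trapezoid, 2 panels, h=0.8000): 9.865363
T_{2}^{(0)} (trapezoid, 4 panels, h=0.4000): 9.266156
T_{1}^{(1)} = 9.865363 + (9.865363 − 12.116613)/3 = 9.114946
T_{2}^{(1)} = 9.266156 + (9.266156 − 9.865363)/3 = 9.066420
T_{2}^{(2)} = 9.066420 + (9.066420 − 9.114946)/15 = 9.063185

9.0632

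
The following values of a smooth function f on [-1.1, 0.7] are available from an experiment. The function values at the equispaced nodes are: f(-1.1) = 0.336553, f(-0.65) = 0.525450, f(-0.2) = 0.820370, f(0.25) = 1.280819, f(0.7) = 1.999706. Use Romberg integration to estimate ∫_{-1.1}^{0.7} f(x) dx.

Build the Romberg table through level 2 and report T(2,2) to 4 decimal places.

1.6800

T(0,0) (trapezoid, 1 panel, h=1.8000): 2.102633
T(1,0) (trapezoid, 2 panels, h=0.9000): 1.789650
T(2,0) (trapezoid, 4 panels, h=0.4500): 1.707646
T(1,1) = 1.789650 + (1.789650 − 2.102633)/3 = 1.685322
T(2,1) = 1.707646 + (1.707646 − 1.789650)/3 = 1.680311
T(2,2) = 1.680311 + (1.680311 − 1.685322)/15 = 1.679977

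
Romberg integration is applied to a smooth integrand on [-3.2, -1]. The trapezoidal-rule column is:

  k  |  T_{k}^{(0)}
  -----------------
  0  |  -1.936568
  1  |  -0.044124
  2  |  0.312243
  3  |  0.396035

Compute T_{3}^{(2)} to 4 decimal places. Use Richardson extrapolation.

0.4235

Richardson extrapolation on the trapezoidal column (denominator 4−1=3):
T_{2}^{(1)} = (4·0.312243 − (-0.044124)) / 3 = 0.431032
T_{3}^{(1)} = 0.396035 + (0.396035 − 0.312243)/3 = 0.423966
T_{3}^{(2)} = 0.423966 + (0.423966 − 0.431032)/15 = 0.423495
(Column j=1 coincides with Simpson's rule on the same nodes.)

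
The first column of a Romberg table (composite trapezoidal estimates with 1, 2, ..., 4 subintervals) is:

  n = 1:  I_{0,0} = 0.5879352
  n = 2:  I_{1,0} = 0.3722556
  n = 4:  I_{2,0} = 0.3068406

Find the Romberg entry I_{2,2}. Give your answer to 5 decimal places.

Richardson extrapolation on the trapezoidal column (denominator 4−1=3):
I_{1,1} = 0.3722556 + (0.3722556 − 0.5879352)/3 = 0.3003624
I_{2,1} = (4·0.3068406 − 0.3722556) / 3 = 0.2850356
I_{2,2} = (16·0.2850356 − 0.3003624) / 15 = 0.2840138

0.28401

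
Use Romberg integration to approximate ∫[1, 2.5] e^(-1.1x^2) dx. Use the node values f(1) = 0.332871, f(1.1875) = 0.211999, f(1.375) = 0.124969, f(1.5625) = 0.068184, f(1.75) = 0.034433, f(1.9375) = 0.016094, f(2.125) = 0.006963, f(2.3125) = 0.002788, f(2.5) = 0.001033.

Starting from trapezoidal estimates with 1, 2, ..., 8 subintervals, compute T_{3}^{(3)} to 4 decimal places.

0.1164

T_{0}^{(0)} (trapezoid, 1 panel, h=1.5000): 0.250428
T_{1}^{(0)} (trapezoid, 2 panels, h=0.7500): 0.151039
T_{2}^{(0)} (trapezoid, 4 panels, h=0.3750): 0.124994
T_{3}^{(0)} (trapezoid, 8 panels, h=0.1875): 0.118572
T_{1}^{(1)} = 0.151039 + (0.151039 − 0.250428)/3 = 0.117909
T_{2}^{(1)} = 0.124994 + (0.124994 − 0.151039)/3 = 0.116312
T_{3}^{(1)} = 0.118572 + (0.118572 − 0.124994)/3 = 0.116431
T_{2}^{(2)} = 0.116312 + (0.116312 − 0.117909)/15 = 0.116206
T_{3}^{(2)} = 0.116431 + (0.116431 − 0.116312)/15 = 0.116439
T_{3}^{(3)} = 0.116439 + (0.116439 − 0.116206)/63 = 0.116443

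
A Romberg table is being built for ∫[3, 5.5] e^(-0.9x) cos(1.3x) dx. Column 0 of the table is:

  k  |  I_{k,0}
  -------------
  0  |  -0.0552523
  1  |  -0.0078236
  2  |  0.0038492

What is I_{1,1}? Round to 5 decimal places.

Richardson extrapolation on the trapezoidal column (denominator 4−1=3):
I_{1,1} = (4·(-0.0078236) − (-0.0552523)) / 3 = 0.0079860
(Column j=1 coincides with Simpson's rule on the same nodes.)

0.00799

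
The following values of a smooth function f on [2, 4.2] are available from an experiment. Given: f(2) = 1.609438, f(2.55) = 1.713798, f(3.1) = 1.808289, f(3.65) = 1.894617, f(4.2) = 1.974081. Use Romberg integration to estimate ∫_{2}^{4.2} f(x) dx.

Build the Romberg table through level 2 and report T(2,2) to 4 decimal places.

T(0,0) (trapezoid, 1 panel, h=2.2000): 3.941871
T(1,0) (trapezoid, 2 panels, h=1.1000): 3.960053
T(2,0) (trapezoid, 4 panels, h=0.5500): 3.964655
T(1,1) = 3.960053 + (3.960053 − 3.941871)/3 = 3.966114
T(2,1) = 3.964655 + (3.964655 − 3.960053)/3 = 3.966189
T(2,2) = 3.966189 + (3.966189 − 3.966114)/15 = 3.966194

3.9662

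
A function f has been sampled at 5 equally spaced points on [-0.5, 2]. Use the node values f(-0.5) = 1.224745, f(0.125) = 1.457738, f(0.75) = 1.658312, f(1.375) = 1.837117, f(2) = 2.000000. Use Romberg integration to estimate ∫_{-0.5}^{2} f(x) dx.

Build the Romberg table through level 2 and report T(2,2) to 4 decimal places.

T(0,0) (trapezoid, 1 panel, h=2.5000): 4.030931
T(1,0) (trapezoid, 2 panels, h=1.2500): 4.088356
T(2,0) (trapezoid, 4 panels, h=0.6250): 4.103462
T(1,1) = 4.088356 + (4.088356 − 4.030931)/3 = 4.107498
T(2,1) = 4.103462 + (4.103462 − 4.088356)/3 = 4.108497
T(2,2) = 4.108497 + (4.108497 − 4.107498)/15 = 4.108564

4.1086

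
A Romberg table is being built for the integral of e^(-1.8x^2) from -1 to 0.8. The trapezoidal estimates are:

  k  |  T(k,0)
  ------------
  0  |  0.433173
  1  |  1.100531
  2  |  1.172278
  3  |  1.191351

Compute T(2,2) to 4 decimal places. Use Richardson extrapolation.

1.1877

T(1,1) = 1.100531 + (1.100531 − 0.433173)/3 = 1.322984
T(2,1) = 1.172278 + (1.172278 − 1.100531)/3 = 1.196194
T(2,2) = (16·1.196194 − 1.322984) / 15 = 1.187741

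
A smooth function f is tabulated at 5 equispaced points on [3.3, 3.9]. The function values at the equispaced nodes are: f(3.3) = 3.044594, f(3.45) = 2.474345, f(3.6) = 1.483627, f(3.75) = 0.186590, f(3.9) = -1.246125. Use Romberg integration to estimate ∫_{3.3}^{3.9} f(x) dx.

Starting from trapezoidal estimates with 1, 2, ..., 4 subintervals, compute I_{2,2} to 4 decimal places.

0.7703

I_{0,0} (trapezoid, 1 panel, h=0.6000): 0.539541
I_{1,0} (trapezoid, 2 panels, h=0.3000): 0.714858
I_{2,0} (trapezoid, 4 panels, h=0.1500): 0.756569
I_{1,1} = 0.714858 + (0.714858 − 0.539541)/3 = 0.773297
I_{2,1} = 0.756569 + (0.756569 − 0.714858)/3 = 0.770473
I_{2,2} = 0.770473 + (0.770473 − 0.773297)/15 = 0.770285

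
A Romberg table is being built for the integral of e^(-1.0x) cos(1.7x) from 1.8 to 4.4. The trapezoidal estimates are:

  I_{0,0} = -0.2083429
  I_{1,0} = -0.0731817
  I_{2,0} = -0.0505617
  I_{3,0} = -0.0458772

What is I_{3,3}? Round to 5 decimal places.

-0.04441

I_{1,1} = (4·(-0.0731817) − (-0.2083429)) / 3 = -0.0281280
I_{2,1} = (4·(-0.0505617) − (-0.0731817)) / 3 = -0.0430217
I_{3,1} = -0.0458772 + (-0.0458772 − (-0.0505617))/3 = -0.0443157
I_{2,2} = (16·(-0.0430217) − (-0.0281280)) / 15 = -0.0440146
I_{3,2} = -0.0443157 + (-0.0443157 − (-0.0430217))/15 = -0.0444020
I_{3,3} = -0.0444020 + (-0.0444020 − (-0.0440146))/63 = -0.0444081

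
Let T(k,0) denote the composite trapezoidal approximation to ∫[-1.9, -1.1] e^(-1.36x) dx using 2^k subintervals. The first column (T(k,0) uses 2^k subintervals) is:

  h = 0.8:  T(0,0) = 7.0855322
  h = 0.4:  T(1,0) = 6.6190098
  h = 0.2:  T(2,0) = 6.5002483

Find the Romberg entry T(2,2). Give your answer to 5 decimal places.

6.46047

Richardson extrapolation on the trapezoidal column (denominator 4−1=3):
T(1,1) = 6.6190098 + (6.6190098 − 7.0855322)/3 = 6.4635023
T(2,1) = (4·6.5002483 − 6.6190098) / 3 = 6.4606611
T(2,2) = 6.4606611 + (6.4606611 − 6.4635023)/15 = 6.4604717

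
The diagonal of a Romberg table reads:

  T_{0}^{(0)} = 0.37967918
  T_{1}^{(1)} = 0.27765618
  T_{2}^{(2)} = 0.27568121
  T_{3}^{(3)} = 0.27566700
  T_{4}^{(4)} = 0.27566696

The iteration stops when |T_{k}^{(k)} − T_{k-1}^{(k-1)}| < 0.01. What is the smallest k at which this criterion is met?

|T_{1}^{(1)} − T_{0}^{(0)}| = 0.10202300 ≥ 0.01
|T_{2}^{(2)} − T_{1}^{(1)}| = 0.00197497 < 0.01

k = 2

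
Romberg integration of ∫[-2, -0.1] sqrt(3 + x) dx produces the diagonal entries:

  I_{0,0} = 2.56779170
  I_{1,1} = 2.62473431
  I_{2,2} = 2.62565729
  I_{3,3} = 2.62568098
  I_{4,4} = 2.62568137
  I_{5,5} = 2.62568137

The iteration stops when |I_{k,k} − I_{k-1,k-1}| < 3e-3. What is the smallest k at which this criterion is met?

k = 2

|I_{1,1} − I_{0,0}| = 0.05694261 ≥ 3e-3
|I_{2,2} − I_{1,1}| = 0.00092298 < 3e-3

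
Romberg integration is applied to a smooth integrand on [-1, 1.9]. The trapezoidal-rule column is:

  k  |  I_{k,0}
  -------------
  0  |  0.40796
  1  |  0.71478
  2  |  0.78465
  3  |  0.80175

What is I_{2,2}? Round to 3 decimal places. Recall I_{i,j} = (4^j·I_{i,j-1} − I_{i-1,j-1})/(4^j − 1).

0.807

Richardson extrapolation on the trapezoidal column (denominator 4−1=3):
I_{1,1} = (4·0.71478 − 0.40796) / 3 = 0.81705
I_{2,1} = (4·0.78465 − 0.71478) / 3 = 0.80794
I_{2,2} = 0.80794 + (0.80794 − 0.81705)/15 = 0.80733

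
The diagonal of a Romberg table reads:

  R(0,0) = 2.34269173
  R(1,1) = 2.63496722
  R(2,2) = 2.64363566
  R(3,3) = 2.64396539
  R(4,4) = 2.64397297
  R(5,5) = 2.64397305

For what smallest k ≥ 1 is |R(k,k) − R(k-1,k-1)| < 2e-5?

k = 4

|R(1,1) − R(0,0)| = 0.29227549 ≥ 2e-5
|R(2,2) − R(1,1)| = 0.00866844 ≥ 2e-5
|R(3,3) − R(2,2)| = 0.00032973 ≥ 2e-5
|R(4,4) − R(3,3)| = 0.00000758 < 2e-5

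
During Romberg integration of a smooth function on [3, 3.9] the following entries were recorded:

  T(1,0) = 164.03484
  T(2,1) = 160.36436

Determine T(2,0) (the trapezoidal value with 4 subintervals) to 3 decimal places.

161.282

From T(2,1) = (4·T(2,0) − T(1,0))/3, solve for T(2,0):
4·T(2,0) = 3·160.36436 + 164.03484 = 645.12792
T(2,0) = 161.28198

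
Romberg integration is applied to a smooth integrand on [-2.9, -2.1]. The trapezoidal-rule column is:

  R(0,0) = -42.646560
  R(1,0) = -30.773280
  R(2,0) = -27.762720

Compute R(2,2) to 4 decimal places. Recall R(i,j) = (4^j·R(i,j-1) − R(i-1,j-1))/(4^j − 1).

Richardson extrapolation on the trapezoidal column (denominator 4−1=3):
R(1,1) = -30.773280 + (-30.773280 − (-42.646560))/3 = -26.815520
R(2,1) = (4·(-27.762720) − (-30.773280)) / 3 = -26.759200
R(2,2) = -26.759200 + (-26.759200 − (-26.815520))/15 = -26.755445

-26.7554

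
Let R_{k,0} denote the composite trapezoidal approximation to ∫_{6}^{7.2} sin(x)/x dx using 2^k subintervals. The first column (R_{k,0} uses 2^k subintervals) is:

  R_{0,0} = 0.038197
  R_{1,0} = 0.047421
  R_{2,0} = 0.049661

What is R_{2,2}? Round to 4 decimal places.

0.0504

R_{1,1} = 0.047421 + (0.047421 − 0.038197)/3 = 0.050496
R_{2,1} = (4·0.049661 − 0.047421) / 3 = 0.050408
R_{2,2} = (16·0.050408 − 0.050496) / 15 = 0.050402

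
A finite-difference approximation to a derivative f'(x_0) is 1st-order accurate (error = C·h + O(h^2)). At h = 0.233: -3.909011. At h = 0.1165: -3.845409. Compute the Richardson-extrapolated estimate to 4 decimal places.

Extrapolated value = (2·A(h/2) − A(h)) / (2 − 1)
= (2·(-3.845409) − (-3.909011)) / 1
= -3.781807 / 1 = -3.781807

-3.7818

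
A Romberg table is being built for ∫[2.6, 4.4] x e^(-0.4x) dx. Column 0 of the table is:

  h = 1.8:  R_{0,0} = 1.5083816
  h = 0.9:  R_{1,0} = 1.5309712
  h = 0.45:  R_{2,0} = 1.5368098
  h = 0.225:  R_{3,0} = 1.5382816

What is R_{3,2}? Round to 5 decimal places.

1.53877

Richardson extrapolation on the trapezoidal column (denominator 4−1=3):
R_{2,1} = (4·1.5368098 − 1.5309712) / 3 = 1.5387560
R_{3,1} = (4·1.5382816 − 1.5368098) / 3 = 1.5387722
R_{3,2} = 1.5387722 + (1.5387722 − 1.5387560)/15 = 1.5387733
(Column j=1 coincides with Simpson's rule on the same nodes.)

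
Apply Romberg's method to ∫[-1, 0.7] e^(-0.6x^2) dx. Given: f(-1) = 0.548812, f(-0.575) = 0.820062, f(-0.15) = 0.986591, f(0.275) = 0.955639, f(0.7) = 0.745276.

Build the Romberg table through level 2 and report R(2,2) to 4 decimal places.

1.4680

R(0,0) (trapezoid, 1 panel, h=1.7000): 1.099975
R(1,0) (trapezoid, 2 panels, h=0.8500): 1.388590
R(2,0) (trapezoid, 4 panels, h=0.4250): 1.448968
R(1,1) = 1.388590 + (1.388590 − 1.099975)/3 = 1.484795
R(2,1) = 1.448968 + (1.448968 − 1.388590)/3 = 1.469094
R(2,2) = 1.469094 + (1.469094 − 1.484795)/15 = 1.468047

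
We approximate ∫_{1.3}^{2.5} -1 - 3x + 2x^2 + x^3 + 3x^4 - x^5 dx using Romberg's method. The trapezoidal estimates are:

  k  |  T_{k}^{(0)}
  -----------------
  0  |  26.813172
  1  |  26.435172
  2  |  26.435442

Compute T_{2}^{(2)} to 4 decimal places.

T_{1}^{(1)} = 26.435172 + (26.435172 − 26.813172)/3 = 26.309172
T_{2}^{(1)} = (4·26.435442 − 26.435172) / 3 = 26.435532
T_{2}^{(2)} = 26.435532 + (26.435532 − 26.309172)/15 = 26.443956
(Column j=1 coincides with Simpson's rule on the same nodes.)

26.4440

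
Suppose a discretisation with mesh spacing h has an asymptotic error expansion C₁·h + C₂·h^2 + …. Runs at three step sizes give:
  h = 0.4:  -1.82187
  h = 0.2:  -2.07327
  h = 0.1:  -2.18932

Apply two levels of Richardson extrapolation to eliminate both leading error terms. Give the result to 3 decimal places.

-2.299

First eliminate the h term (factor 2^1 = 2):
  B₁ = (2·(-2.07327) − (-1.82187))/1 = -2.32467
  B₂ = (2·(-2.18932) − (-2.07327))/1 = -2.30537
Then eliminate the h^2 term (factor 2^2 = 4):
  (4·(-2.30537) − (-2.32467))/3 = -2.29894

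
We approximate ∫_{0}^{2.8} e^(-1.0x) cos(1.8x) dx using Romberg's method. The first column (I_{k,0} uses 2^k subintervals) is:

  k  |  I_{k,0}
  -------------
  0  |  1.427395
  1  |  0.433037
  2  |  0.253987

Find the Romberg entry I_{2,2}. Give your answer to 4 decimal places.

Richardson extrapolation on the trapezoidal column (denominator 4−1=3):
I_{1,1} = 0.433037 + (0.433037 − 1.427395)/3 = 0.101584
I_{2,1} = (4·0.253987 − 0.433037) / 3 = 0.194304
I_{2,2} = (16·0.194304 − 0.101584) / 15 = 0.200485
(Column j=1 coincides with Simpson's rule on the same nodes.)

0.2005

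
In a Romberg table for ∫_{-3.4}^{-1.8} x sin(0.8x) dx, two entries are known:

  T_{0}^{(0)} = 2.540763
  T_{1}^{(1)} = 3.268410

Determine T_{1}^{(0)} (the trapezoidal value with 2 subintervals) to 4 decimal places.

3.0865

From T_{1}^{(1)} = (4·T_{1}^{(0)} − T_{0}^{(0)})/3, solve for T_{1}^{(0)}:
4·T_{1}^{(0)} = 3·3.268410 + 2.540763 = 12.345993
T_{1}^{(0)} = 3.086498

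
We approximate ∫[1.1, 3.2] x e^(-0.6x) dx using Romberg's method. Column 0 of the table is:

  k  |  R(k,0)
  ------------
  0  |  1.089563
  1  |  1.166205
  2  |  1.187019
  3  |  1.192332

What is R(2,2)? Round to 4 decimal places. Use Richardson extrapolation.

1.1941

Richardson extrapolation on the trapezoidal column (denominator 4−1=3):
R(1,1) = 1.166205 + (1.166205 − 1.089563)/3 = 1.191752
R(2,1) = 1.187019 + (1.187019 − 1.166205)/3 = 1.193957
R(2,2) = (16·1.193957 − 1.191752) / 15 = 1.194104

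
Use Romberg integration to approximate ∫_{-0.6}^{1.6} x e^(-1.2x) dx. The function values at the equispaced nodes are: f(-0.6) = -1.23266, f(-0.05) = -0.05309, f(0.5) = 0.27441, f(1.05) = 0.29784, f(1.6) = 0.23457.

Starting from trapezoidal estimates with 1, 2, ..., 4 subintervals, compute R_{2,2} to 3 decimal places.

0.101

R_{0,0} (trapezoid, 1 panel, h=2.2000): -1.09790
R_{1,0} (trapezoid, 2 panels, h=1.1000): -0.24710
R_{2,0} (trapezoid, 4 panels, h=0.5500): 0.01106
R_{1,1} = -0.24710 + (-0.24710 − (-1.09790))/3 = 0.03650
R_{2,1} = 0.01106 + (0.01106 − (-0.24710))/3 = 0.09711
R_{2,2} = 0.09711 + (0.09711 − 0.03650)/15 = 0.10115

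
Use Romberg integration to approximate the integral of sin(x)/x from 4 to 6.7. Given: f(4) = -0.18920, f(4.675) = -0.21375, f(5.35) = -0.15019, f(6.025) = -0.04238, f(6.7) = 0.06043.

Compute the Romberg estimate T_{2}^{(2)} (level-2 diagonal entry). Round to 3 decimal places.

T_{0}^{(0)} (trapezoid, 1 panel, h=2.7000): -0.17384
T_{1}^{(0)} (trapezoid, 2 panels, h=1.3500): -0.28968
T_{2}^{(0)} (trapezoid, 4 panels, h=0.6750): -0.31773
T_{1}^{(1)} = -0.28968 + (-0.28968 − (-0.17384))/3 = -0.32829
T_{2}^{(1)} = -0.31773 + (-0.31773 − (-0.28968))/3 = -0.32708
T_{2}^{(2)} = -0.32708 + (-0.32708 − (-0.32829))/15 = -0.32700

-0.327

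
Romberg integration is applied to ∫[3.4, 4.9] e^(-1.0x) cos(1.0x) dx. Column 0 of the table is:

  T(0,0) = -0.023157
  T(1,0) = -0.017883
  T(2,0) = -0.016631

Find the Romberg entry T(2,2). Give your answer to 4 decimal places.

-0.0162

Richardson extrapolation on the trapezoidal column (denominator 4−1=3):
T(1,1) = (4·(-0.017883) − (-0.023157)) / 3 = -0.016125
T(2,1) = (4·(-0.016631) − (-0.017883)) / 3 = -0.016214
T(2,2) = (16·(-0.016214) − (-0.016125)) / 15 = -0.016220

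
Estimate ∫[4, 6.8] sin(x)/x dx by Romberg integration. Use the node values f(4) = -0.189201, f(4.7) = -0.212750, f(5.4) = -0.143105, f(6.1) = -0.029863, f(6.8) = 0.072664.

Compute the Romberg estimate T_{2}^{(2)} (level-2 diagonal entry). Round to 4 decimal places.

-0.3203

T_{0}^{(0)} (trapezoid, 1 panel, h=2.8000): -0.163152
T_{1}^{(0)} (trapezoid, 2 panels, h=1.4000): -0.281923
T_{2}^{(0)} (trapezoid, 4 panels, h=0.7000): -0.310791
T_{1}^{(1)} = -0.281923 + (-0.281923 − (-0.163152))/3 = -0.321513
T_{2}^{(1)} = -0.310791 + (-0.310791 − (-0.281923))/3 = -0.320414
T_{2}^{(2)} = -0.320414 + (-0.320414 − (-0.321513))/15 = -0.320341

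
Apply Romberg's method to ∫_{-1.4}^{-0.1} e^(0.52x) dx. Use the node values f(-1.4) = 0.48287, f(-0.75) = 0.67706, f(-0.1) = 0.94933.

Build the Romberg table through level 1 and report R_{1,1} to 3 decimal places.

0.897

R_{0,0} (trapezoid, 1 panel, h=1.3000): 0.93093
R_{1,0} (trapezoid, 2 panels, h=0.6500): 0.90555
R_{1,1} = 0.90555 + (0.90555 − 0.93093)/3 = 0.89709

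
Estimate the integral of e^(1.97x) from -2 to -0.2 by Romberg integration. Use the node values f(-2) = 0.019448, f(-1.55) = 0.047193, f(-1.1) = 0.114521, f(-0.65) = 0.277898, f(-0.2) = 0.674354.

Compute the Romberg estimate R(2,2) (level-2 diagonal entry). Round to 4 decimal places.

0.3327

R(0,0) (trapezoid, 1 panel, h=1.8000): 0.624422
R(1,0) (trapezoid, 2 panels, h=0.9000): 0.415280
R(2,0) (trapezoid, 4 panels, h=0.4500): 0.353931
R(1,1) = 0.415280 + (0.415280 − 0.624422)/3 = 0.345566
R(2,1) = 0.353931 + (0.353931 − 0.415280)/3 = 0.333481
R(2,2) = 0.333481 + (0.333481 − 0.345566)/15 = 0.332675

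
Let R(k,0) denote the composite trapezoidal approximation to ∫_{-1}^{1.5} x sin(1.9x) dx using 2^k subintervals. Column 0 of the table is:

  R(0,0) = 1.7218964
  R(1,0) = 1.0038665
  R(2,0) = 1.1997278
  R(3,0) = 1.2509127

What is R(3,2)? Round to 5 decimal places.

1.26817

Richardson extrapolation on the trapezoidal column (denominator 4−1=3):
R(2,1) = (4·1.1997278 − 1.0038665) / 3 = 1.2650149
R(3,1) = 1.2509127 + (1.2509127 − 1.1997278)/3 = 1.2679743
R(3,2) = 1.2679743 + (1.2679743 − 1.2650149)/15 = 1.2681716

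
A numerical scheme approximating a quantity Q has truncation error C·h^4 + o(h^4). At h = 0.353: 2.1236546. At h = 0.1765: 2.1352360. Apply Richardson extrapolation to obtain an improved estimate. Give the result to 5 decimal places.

2.13601

The leading error scales as h^4; refining by a factor of 2 reduces it by 2^4 = 16.
Extrapolated value = (16·A(h/2) − A(h)) / (16 − 1)
= (16·2.1352360 − 2.1236546) / 15
= 32.0401214 / 15 = 2.1360081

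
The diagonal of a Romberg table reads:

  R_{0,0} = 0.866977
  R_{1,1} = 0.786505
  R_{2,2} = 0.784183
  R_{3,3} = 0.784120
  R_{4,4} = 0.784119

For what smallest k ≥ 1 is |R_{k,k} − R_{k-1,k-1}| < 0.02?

k = 2

|R_{1,1} − R_{0,0}| = 0.080472 ≥ 0.02
|R_{2,2} − R_{1,1}| = 0.002322 < 0.02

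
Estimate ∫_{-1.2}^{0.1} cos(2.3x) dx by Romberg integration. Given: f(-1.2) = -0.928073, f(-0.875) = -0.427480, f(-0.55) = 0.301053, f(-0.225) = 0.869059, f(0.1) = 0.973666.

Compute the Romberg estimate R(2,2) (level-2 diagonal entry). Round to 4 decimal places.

R(0,0) (trapezoid, 1 panel, h=1.3000): 0.029635
R(1,0) (trapezoid, 2 panels, h=0.6500): 0.210502
R(2,0) (trapezoid, 4 panels, h=0.3250): 0.248764
R(1,1) = 0.210502 + (0.210502 − 0.029635)/3 = 0.270791
R(2,1) = 0.248764 + (0.248764 − 0.210502)/3 = 0.261518
R(2,2) = 0.261518 + (0.261518 − 0.270791)/15 = 0.260900

0.2609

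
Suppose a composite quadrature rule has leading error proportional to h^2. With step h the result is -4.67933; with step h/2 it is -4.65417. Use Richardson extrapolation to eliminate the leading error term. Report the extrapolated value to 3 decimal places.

-4.646

The leading error scales as h^2; refining by a factor of 2 reduces it by 2^2 = 4.
Extrapolated value = (4·A(h/2) − A(h)) / (4 − 1)
= (4·(-4.65417) − (-4.67933)) / 3
= -13.93735 / 3 = -4.64578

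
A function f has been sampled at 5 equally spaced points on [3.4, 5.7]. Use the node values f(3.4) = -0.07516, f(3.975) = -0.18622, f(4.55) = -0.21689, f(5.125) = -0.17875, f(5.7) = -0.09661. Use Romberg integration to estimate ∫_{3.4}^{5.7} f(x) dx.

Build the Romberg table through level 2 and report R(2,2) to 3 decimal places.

-0.396

R(0,0) (trapezoid, 1 panel, h=2.3000): -0.19754
R(1,0) (trapezoid, 2 panels, h=1.1500): -0.34819
R(2,0) (trapezoid, 4 panels, h=0.5750): -0.38395
R(1,1) = -0.34819 + (-0.34819 − (-0.19754))/3 = -0.39841
R(2,1) = -0.38395 + (-0.38395 − (-0.34819))/3 = -0.39587
R(2,2) = -0.39587 + (-0.39587 − (-0.39841))/15 = -0.39570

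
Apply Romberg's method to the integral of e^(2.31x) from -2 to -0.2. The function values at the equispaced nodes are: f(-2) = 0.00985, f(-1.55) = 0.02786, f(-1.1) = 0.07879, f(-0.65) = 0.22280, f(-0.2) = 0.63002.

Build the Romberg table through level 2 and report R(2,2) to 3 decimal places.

0.269

R(0,0) (trapezoid, 1 panel, h=1.8000): 0.57588
R(1,0) (trapezoid, 2 panels, h=0.9000): 0.35885
R(2,0) (trapezoid, 4 panels, h=0.4500): 0.29222
R(1,1) = 0.35885 + (0.35885 − 0.57588)/3 = 0.28651
R(2,1) = 0.29222 + (0.29222 − 0.35885)/3 = 0.27001
R(2,2) = 0.27001 + (0.27001 − 0.28651)/15 = 0.26891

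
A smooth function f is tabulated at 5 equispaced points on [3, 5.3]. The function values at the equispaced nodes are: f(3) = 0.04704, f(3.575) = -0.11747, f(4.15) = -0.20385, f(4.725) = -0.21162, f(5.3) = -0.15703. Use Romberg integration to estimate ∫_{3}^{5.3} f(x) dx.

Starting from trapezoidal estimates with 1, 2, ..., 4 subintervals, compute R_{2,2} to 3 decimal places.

-0.351

R_{0,0} (trapezoid, 1 panel, h=2.3000): -0.12649
R_{1,0} (trapezoid, 2 panels, h=1.1500): -0.29767
R_{2,0} (trapezoid, 4 panels, h=0.5750): -0.33806
R_{1,1} = -0.29767 + (-0.29767 − (-0.12649))/3 = -0.35473
R_{2,1} = -0.33806 + (-0.33806 − (-0.29767))/3 = -0.35152
R_{2,2} = -0.35152 + (-0.35152 − (-0.35473))/15 = -0.35131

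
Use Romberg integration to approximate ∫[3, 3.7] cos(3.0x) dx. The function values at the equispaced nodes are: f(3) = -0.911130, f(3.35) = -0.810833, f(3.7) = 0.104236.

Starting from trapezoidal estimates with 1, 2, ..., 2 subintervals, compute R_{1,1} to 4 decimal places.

R_{0,0} (trapezoid, 1 panel, h=0.7000): -0.282413
R_{1,0} (trapezoid, 2 panels, h=0.3500): -0.424998
R_{1,1} = -0.424998 + (-0.424998 − (-0.282413))/3 = -0.472526

-0.4725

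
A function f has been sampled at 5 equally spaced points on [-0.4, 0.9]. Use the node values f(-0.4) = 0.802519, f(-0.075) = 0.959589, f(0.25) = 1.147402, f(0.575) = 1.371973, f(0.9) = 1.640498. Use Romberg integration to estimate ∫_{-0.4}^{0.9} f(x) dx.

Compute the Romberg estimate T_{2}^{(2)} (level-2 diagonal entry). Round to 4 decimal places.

1.5236

T_{0}^{(0)} (trapezoid, 1 panel, h=1.3000): 1.587961
T_{1}^{(0)} (trapezoid, 2 panels, h=0.6500): 1.539792
T_{2}^{(0)} (trapezoid, 4 panels, h=0.3250): 1.527654
T_{1}^{(1)} = 1.539792 + (1.539792 − 1.587961)/3 = 1.523736
T_{2}^{(1)} = 1.527654 + (1.527654 − 1.539792)/3 = 1.523608
T_{2}^{(2)} = 1.523608 + (1.523608 − 1.523736)/15 = 1.523599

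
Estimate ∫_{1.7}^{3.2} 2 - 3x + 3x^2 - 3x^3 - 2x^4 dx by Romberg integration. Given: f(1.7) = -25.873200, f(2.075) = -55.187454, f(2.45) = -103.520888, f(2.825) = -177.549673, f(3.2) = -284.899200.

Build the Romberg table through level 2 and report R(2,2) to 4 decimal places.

R(0,0) (trapezoid, 1 panel, h=1.5000): -233.079300
R(1,0) (trapezoid, 2 panels, h=0.7500): -194.180316
R(2,0) (trapezoid, 4 panels, h=0.3750): -184.366581
R(1,1) = -194.180316 + (-194.180316 − (-233.079300))/3 = -181.213988
R(2,1) = -184.366581 + (-184.366581 − (-194.180316))/3 = -181.095336
R(2,2) = -181.095336 + (-181.095336 − (-181.213988))/15 = -181.087426

-181.0874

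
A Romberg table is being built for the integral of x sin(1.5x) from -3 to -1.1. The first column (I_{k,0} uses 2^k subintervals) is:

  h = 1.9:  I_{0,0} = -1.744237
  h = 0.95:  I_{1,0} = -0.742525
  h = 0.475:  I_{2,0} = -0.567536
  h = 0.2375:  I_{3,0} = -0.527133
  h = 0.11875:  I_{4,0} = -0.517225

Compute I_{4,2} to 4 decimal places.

-0.5139

Richardson extrapolation on the trapezoidal column (denominator 4−1=3):
I_{3,1} = (4·(-0.527133) − (-0.567536)) / 3 = -0.513665
I_{4,1} = -0.517225 + (-0.517225 − (-0.527133))/3 = -0.513922
I_{4,2} = -0.513922 + (-0.513922 − (-0.513665))/15 = -0.513939
(Column j=1 coincides with Simpson's rule on the same nodes.)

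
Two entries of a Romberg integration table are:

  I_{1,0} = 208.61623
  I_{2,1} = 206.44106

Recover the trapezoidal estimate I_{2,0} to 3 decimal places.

206.985

From I_{2,1} = (4·I_{2,0} − I_{1,0})/3, solve for I_{2,0}:
4·I_{2,0} = 3·206.44106 + 208.61623 = 827.93941
I_{2,0} = 206.98485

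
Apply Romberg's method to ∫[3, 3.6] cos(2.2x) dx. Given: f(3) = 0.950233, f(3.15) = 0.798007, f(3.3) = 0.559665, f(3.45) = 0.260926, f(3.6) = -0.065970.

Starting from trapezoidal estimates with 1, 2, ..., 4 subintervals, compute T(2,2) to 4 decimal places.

0.3119

T(0,0) (trapezoid, 1 panel, h=0.6000): 0.265279
T(1,0) (trapezoid, 2 panels, h=0.3000): 0.300539
T(2,0) (trapezoid, 4 panels, h=0.1500): 0.309109
T(1,1) = 0.300539 + (0.300539 − 0.265279)/3 = 0.312292
T(2,1) = 0.309109 + (0.309109 − 0.300539)/3 = 0.311966
T(2,2) = 0.311966 + (0.311966 − 0.312292)/15 = 0.311944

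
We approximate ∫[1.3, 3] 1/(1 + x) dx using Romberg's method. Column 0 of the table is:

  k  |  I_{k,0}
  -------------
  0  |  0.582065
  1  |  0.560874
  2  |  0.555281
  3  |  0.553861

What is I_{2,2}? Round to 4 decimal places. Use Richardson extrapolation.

I_{1,1} = 0.560874 + (0.560874 − 0.582065)/3 = 0.553810
I_{2,1} = (4·0.555281 − 0.560874) / 3 = 0.553417
I_{2,2} = 0.553417 + (0.553417 − 0.553810)/15 = 0.553391

0.5534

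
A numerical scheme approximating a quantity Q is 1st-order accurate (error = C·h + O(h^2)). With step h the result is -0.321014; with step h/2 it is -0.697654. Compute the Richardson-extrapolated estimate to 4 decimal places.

-1.0743

The leading error scales as h; refining by a factor of 2 reduces it by 2^1 = 2.
Extrapolated value = (2·A(h/2) − A(h)) / (2 − 1)
= (2·(-0.697654) − (-0.321014)) / 1
= -1.074294 / 1 = -1.074294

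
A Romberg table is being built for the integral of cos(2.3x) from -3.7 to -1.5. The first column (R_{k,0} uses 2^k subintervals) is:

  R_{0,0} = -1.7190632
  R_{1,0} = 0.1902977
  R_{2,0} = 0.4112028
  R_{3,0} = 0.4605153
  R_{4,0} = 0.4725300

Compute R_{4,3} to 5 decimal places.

R_{2,1} = (4·0.4112028 − 0.1902977) / 3 = 0.4848378
R_{3,1} = (4·0.4605153 − 0.4112028) / 3 = 0.4769528
R_{4,1} = (4·0.4725300 − 0.4605153) / 3 = 0.4765349
R_{3,2} = (16·0.4769528 − 0.4848378) / 15 = 0.4764271
R_{4,2} = 0.4765349 + (0.4765349 − 0.4769528)/15 = 0.4765070
R_{4,3} = 0.4765070 + (0.4765070 − 0.4764271)/63 = 0.4765083

0.47651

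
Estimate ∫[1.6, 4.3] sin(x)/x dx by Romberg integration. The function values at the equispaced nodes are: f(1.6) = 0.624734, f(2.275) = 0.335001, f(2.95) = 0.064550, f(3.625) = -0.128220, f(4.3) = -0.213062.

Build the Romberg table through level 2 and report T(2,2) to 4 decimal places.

0.3082

T(0,0) (trapezoid, 1 panel, h=2.7000): 0.555757
T(1,0) (trapezoid, 2 panels, h=1.3500): 0.365021
T(2,0) (trapezoid, 4 panels, h=0.6750): 0.322088
T(1,1) = 0.365021 + (0.365021 − 0.555757)/3 = 0.301442
T(2,1) = 0.322088 + (0.322088 − 0.365021)/3 = 0.307777
T(2,2) = 0.307777 + (0.307777 − 0.301442)/15 = 0.308199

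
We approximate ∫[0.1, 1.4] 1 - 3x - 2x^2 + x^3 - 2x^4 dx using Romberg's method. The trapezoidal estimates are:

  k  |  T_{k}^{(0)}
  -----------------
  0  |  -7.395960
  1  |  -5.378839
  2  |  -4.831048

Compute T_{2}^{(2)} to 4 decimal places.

-4.6446

Richardson extrapolation on the trapezoidal column (denominator 4−1=3):
T_{1}^{(1)} = (4·(-5.378839) − (-7.395960)) / 3 = -4.706465
T_{2}^{(1)} = -4.831048 + (-4.831048 − (-5.378839))/3 = -4.648451
T_{2}^{(2)} = (16·(-4.648451) − (-4.706465)) / 15 = -4.644583
(Column j=1 coincides with Simpson's rule on the same nodes.)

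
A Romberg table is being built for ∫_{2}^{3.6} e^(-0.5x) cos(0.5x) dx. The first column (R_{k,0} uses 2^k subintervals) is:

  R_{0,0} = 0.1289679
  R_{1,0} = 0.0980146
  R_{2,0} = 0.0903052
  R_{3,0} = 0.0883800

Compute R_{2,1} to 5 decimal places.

R_{2,1} = (4·0.0903052 − 0.0980146) / 3 = 0.0877354
(Column j=1 coincides with Simpson's rule on the same nodes.)

0.08774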